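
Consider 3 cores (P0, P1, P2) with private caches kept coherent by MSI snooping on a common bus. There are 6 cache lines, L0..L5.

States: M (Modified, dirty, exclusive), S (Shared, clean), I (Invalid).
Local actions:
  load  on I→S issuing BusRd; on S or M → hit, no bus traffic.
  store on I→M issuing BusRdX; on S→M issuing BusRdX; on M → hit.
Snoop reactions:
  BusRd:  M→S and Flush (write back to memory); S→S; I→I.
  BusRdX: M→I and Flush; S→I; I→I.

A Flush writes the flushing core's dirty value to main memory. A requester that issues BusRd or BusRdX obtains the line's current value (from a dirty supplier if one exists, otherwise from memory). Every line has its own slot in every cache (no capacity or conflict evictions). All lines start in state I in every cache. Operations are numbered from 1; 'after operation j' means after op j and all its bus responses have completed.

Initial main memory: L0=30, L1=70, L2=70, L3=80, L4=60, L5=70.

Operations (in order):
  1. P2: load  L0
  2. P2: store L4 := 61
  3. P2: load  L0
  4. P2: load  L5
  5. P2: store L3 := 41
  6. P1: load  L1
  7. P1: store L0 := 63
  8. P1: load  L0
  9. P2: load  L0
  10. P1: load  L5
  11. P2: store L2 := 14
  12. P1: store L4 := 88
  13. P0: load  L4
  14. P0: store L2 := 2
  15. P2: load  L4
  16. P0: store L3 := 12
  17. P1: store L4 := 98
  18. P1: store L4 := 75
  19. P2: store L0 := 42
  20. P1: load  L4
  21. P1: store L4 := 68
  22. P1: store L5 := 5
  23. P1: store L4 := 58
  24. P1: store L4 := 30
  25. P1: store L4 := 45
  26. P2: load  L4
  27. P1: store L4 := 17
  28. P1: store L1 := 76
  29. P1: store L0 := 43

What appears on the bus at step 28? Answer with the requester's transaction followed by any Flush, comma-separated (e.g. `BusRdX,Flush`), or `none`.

bus = BusRdX

step 1: P2: load  L0  ⟶  IIS  (L0)  txn=BusRd  M[L0]=30
step 2: P2: store L4 := 61  ⟶  IIM  (L4)  txn=BusRdX  M[L4]=60
step 3: P2: load  L0  ⟶  IIS  (L0)  txn=∅  M[L0]=30
step 4: P2: load  L5  ⟶  IIS  (L5)  txn=BusRd  M[L5]=70
step 5: P2: store L3 := 41  ⟶  IIM  (L3)  txn=BusRdX  M[L3]=80
step 6: P1: load  L1  ⟶  ISI  (L1)  txn=BusRd  M[L1]=70
step 7: P1: store L0 := 63  ⟶  IMI  (L0)  txn=BusRdX  M[L0]=30
step 8: P1: load  L0  ⟶  IMI  (L0)  txn=∅  M[L0]=30
step 9: P2: load  L0  ⟶  ISS  (L0)  txn=BusRd+Flush  M[L0]=63
step 10: P1: load  L5  ⟶  ISS  (L5)  txn=BusRd  M[L5]=70
step 11: P2: store L2 := 14  ⟶  IIM  (L2)  txn=BusRdX  M[L2]=70
step 12: P1: store L4 := 88  ⟶  IMI  (L4)  txn=BusRdX+Flush  M[L4]=61
step 13: P0: load  L4  ⟶  SSI  (L4)  txn=BusRd+Flush  M[L4]=88
step 14: P0: store L2 := 2  ⟶  MII  (L2)  txn=BusRdX+Flush  M[L2]=14
step 15: P2: load  L4  ⟶  SSS  (L4)  txn=BusRd  M[L4]=88
step 16: P0: store L3 := 12  ⟶  MII  (L3)  txn=BusRdX+Flush  M[L3]=41
step 17: P1: store L4 := 98  ⟶  IMI  (L4)  txn=BusRdX  M[L4]=88
step 18: P1: store L4 := 75  ⟶  IMI  (L4)  txn=∅  M[L4]=88
step 19: P2: store L0 := 42  ⟶  IIM  (L0)  txn=BusRdX  M[L0]=63
step 20: P1: load  L4  ⟶  IMI  (L4)  txn=∅  M[L4]=88
step 21: P1: store L4 := 68  ⟶  IMI  (L4)  txn=∅  M[L4]=88
step 22: P1: store L5 := 5  ⟶  IMI  (L5)  txn=BusRdX  M[L5]=70
step 23: P1: store L4 := 58  ⟶  IMI  (L4)  txn=∅  M[L4]=88
step 24: P1: store L4 := 30  ⟶  IMI  (L4)  txn=∅  M[L4]=88
step 25: P1: store L4 := 45  ⟶  IMI  (L4)  txn=∅  M[L4]=88
step 26: P2: load  L4  ⟶  ISS  (L4)  txn=BusRd+Flush  M[L4]=45
step 27: P1: store L4 := 17  ⟶  IMI  (L4)  txn=BusRdX  M[L4]=45
step 28: P1: store L1 := 76  ⟶  IMI  (L1)  txn=BusRdX  M[L1]=70
step 29: P1: store L0 := 43  ⟶  IMI  (L0)  txn=BusRdX+Flush  M[L0]=42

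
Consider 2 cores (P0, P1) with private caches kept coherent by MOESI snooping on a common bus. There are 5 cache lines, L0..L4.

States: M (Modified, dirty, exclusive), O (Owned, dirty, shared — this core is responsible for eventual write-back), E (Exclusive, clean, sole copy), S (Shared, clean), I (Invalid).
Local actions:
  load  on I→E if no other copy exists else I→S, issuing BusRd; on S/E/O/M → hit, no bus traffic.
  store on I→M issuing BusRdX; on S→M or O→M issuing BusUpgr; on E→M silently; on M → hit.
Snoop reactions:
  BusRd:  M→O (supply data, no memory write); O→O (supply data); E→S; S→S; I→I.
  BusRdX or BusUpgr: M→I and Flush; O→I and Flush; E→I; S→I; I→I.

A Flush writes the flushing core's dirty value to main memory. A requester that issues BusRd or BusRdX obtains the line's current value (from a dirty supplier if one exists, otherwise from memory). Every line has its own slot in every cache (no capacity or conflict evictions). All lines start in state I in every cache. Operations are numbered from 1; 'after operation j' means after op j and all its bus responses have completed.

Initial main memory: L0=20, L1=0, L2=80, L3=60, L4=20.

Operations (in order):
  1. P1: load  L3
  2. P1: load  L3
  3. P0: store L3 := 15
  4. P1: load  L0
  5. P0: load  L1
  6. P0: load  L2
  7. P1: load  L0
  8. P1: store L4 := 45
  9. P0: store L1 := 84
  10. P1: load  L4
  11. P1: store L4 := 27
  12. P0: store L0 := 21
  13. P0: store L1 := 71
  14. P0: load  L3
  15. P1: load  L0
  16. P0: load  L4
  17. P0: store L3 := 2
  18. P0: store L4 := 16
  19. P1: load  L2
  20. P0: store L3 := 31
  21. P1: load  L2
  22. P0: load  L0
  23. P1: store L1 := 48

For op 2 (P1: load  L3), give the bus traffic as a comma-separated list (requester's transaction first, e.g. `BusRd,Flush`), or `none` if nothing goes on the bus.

bus = none

step 1: P1: load  L3  ⟶  IE  (L3)  txn=BusRd  M[L3]=60
step 2: P1: load  L3  ⟶  IE  (L3)  txn=∅  M[L3]=60
step 3: P0: store L3 := 15  ⟶  MI  (L3)  txn=BusRdX  M[L3]=60
step 4: P1: load  L0  ⟶  IE  (L0)  txn=BusRd  M[L0]=20
step 5: P0: load  L1  ⟶  EI  (L1)  txn=BusRd  M[L1]=0
step 6: P0: load  L2  ⟶  EI  (L2)  txn=BusRd  M[L2]=80
step 7: P1: load  L0  ⟶  IE  (L0)  txn=∅  M[L0]=20
step 8: P1: store L4 := 45  ⟶  IM  (L4)  txn=BusRdX  M[L4]=20
step 9: P0: store L1 := 84  ⟶  MI  (L1)  txn=∅  M[L1]=0
step 10: P1: load  L4  ⟶  IM  (L4)  txn=∅  M[L4]=20
step 11: P1: store L4 := 27  ⟶  IM  (L4)  txn=∅  M[L4]=20
step 12: P0: store L0 := 21  ⟶  MI  (L0)  txn=BusRdX  M[L0]=20
step 13: P0: store L1 := 71  ⟶  MI  (L1)  txn=∅  M[L1]=0
step 14: P0: load  L3  ⟶  MI  (L3)  txn=∅  M[L3]=60
step 15: P1: load  L0  ⟶  OS  (L0)  txn=BusRd  M[L0]=20
step 16: P0: load  L4  ⟶  SO  (L4)  txn=BusRd  M[L4]=20
step 17: P0: store L3 := 2  ⟶  MI  (L3)  txn=∅  M[L3]=60
step 18: P0: store L4 := 16  ⟶  MI  (L4)  txn=BusUpgr+Flush  M[L4]=27
step 19: P1: load  L2  ⟶  SS  (L2)  txn=BusRd  M[L2]=80
step 20: P0: store L3 := 31  ⟶  MI  (L3)  txn=∅  M[L3]=60
step 21: P1: load  L2  ⟶  SS  (L2)  txn=∅  M[L2]=80
step 22: P0: load  L0  ⟶  OS  (L0)  txn=∅  M[L0]=20
step 23: P1: store L1 := 48  ⟶  IM  (L1)  txn=BusRdX+Flush  M[L1]=71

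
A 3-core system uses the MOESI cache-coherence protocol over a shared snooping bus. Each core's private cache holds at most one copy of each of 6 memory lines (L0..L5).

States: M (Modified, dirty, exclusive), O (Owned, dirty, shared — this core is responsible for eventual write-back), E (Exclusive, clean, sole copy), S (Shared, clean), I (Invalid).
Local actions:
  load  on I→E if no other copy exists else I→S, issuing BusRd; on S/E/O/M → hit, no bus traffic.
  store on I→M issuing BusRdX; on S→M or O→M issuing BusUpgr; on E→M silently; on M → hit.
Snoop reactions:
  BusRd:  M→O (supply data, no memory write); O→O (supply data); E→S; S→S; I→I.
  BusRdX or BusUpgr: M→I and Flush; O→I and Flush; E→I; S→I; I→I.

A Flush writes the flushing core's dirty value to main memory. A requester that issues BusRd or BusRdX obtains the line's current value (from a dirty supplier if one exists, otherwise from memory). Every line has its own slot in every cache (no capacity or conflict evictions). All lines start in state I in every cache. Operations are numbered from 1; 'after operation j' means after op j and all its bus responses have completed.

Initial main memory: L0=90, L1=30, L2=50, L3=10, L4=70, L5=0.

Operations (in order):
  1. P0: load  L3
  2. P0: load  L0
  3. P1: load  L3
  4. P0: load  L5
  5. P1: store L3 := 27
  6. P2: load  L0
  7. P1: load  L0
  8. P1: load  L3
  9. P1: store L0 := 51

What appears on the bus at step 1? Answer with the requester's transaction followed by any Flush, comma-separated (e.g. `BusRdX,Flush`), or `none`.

[1] P0: load  L3 | P0:E(10), P1:I, P2:I | bus: BusRd
[2] P0: load  L0 | P0:E(90), P1:I, P2:I | bus: BusRd
[3] P1: load  L3 | P0:S(10), P1:S(10), P2:I | bus: BusRd
[4] P0: load  L5 | P0:E(0), P1:I, P2:I | bus: BusRd
[5] P1: store L3 := 27 | P0:I, P1:M(27), P2:I | bus: BusUpgr
[6] P2: load  L0 | P0:S(90), P1:I, P2:S(90) | bus: BusRd
[7] P1: load  L0 | P0:S(90), P1:S(90), P2:S(90) | bus: BusRd
[8] P1: load  L3 | P0:I, P1:M(27), P2:I | bus: none
[9] P1: store L0 := 51 | P0:I, P1:M(51), P2:I | bus: BusUpgr

bus = BusRd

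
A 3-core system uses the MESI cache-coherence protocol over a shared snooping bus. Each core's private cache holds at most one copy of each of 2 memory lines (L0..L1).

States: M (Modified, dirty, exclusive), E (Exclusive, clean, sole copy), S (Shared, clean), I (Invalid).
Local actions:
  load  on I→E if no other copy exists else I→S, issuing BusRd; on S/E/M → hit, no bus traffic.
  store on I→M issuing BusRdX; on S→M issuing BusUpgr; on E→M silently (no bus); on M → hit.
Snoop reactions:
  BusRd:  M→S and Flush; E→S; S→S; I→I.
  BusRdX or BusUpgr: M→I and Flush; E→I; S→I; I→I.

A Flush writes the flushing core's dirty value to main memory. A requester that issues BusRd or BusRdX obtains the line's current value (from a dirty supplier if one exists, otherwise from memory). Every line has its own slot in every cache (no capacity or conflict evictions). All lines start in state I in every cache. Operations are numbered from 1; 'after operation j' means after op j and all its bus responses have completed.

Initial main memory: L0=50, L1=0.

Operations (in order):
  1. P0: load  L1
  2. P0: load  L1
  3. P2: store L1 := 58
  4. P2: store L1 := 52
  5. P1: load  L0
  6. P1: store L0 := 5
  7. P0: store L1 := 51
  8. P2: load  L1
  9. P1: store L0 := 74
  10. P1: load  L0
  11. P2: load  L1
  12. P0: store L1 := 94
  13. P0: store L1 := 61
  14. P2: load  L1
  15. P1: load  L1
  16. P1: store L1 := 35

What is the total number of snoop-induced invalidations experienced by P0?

invalidations = 2

1. P0: load  L1  bus=[BusRd]  L1: P0=E P1=I P2=I  mem[L1]=0
2. P0: load  L1  bus=[-]  L1: P0=E P1=I P2=I  mem[L1]=0
3. P2: store L1 := 58  bus=[BusRdX]  L1: P0=I P1=I P2=M  mem[L1]=0
4. P2: store L1 := 52  bus=[-]  L1: P0=I P1=I P2=M  mem[L1]=0
5. P1: load  L0  bus=[BusRd]  L0: P0=I P1=E P2=I  mem[L0]=50
6. P1: store L0 := 5  bus=[-]  L0: P0=I P1=M P2=I  mem[L0]=50
7. P0: store L1 := 51  bus=[BusRdX,Flush]  L1: P0=M P1=I P2=I  mem[L1]=52
8. P2: load  L1  bus=[BusRd,Flush]  L1: P0=S P1=I P2=S  mem[L1]=51
9. P1: store L0 := 74  bus=[-]  L0: P0=I P1=M P2=I  mem[L0]=50
10. P1: load  L0  bus=[-]  L0: P0=I P1=M P2=I  mem[L0]=50
11. P2: load  L1  bus=[-]  L1: P0=S P1=I P2=S  mem[L1]=51
12. P0: store L1 := 94  bus=[BusUpgr]  L1: P0=M P1=I P2=I  mem[L1]=51
13. P0: store L1 := 61  bus=[-]  L1: P0=M P1=I P2=I  mem[L1]=51
14. P2: load  L1  bus=[BusRd,Flush]  L1: P0=S P1=I P2=S  mem[L1]=61
15. P1: load  L1  bus=[BusRd]  L1: P0=S P1=S P2=S  mem[L1]=61
16. P1: store L1 := 35  bus=[BusUpgr]  L1: P0=I P1=M P2=I  mem[L1]=61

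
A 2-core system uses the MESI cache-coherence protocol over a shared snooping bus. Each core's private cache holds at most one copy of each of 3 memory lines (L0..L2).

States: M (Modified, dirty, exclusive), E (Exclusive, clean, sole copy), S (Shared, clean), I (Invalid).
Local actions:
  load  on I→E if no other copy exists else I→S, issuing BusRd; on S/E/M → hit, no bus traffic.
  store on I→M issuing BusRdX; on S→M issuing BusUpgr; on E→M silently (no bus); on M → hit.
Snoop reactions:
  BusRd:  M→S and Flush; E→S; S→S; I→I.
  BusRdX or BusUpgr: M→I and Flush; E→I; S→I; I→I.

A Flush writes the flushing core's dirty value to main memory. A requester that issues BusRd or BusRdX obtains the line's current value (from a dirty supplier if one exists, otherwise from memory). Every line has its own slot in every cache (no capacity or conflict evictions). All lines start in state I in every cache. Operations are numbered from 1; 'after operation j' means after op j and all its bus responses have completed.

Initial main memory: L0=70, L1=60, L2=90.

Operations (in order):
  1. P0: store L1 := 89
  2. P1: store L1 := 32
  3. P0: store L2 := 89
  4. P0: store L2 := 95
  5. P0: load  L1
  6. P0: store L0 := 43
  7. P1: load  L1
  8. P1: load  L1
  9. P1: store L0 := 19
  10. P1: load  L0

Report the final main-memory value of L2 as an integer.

memory[L2] = 90

step 1: P0: store L1 := 89  ⟶  MI  (L1)  txn=BusRdX  M[L1]=60
step 2: P1: store L1 := 32  ⟶  IM  (L1)  txn=BusRdX+Flush  M[L1]=89
step 3: P0: store L2 := 89  ⟶  MI  (L2)  txn=BusRdX  M[L2]=90
step 4: P0: store L2 := 95  ⟶  MI  (L2)  txn=∅  M[L2]=90
step 5: P0: load  L1  ⟶  SS  (L1)  txn=BusRd+Flush  M[L1]=32
step 6: P0: store L0 := 43  ⟶  MI  (L0)  txn=BusRdX  M[L0]=70
step 7: P1: load  L1  ⟶  SS  (L1)  txn=∅  M[L1]=32
step 8: P1: load  L1  ⟶  SS  (L1)  txn=∅  M[L1]=32
step 9: P1: store L0 := 19  ⟶  IM  (L0)  txn=BusRdX+Flush  M[L0]=43
step 10: P1: load  L0  ⟶  IM  (L0)  txn=∅  M[L0]=43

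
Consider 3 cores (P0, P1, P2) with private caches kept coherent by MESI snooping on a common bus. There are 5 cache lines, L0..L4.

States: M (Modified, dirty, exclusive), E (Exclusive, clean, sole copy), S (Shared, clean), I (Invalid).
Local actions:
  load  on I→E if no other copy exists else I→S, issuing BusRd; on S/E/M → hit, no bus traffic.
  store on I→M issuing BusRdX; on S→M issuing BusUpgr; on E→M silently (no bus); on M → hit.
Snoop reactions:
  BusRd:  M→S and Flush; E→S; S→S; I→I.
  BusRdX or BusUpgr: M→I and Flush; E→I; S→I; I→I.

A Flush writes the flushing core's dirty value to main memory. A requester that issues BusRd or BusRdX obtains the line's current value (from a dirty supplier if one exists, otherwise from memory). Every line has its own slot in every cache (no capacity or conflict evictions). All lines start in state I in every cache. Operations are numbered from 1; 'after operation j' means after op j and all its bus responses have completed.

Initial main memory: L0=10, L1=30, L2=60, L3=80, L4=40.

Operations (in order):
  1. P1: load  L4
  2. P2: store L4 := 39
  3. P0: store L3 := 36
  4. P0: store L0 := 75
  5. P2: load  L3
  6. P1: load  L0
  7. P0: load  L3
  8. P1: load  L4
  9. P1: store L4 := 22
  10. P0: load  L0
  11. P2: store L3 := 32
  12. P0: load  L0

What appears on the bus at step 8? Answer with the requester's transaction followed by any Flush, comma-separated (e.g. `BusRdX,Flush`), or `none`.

1. P1: load  L4  bus=[BusRd]  L4: P0=I P1=E P2=I  mem[L4]=40
2. P2: store L4 := 39  bus=[BusRdX]  L4: P0=I P1=I P2=M  mem[L4]=40
3. P0: store L3 := 36  bus=[BusRdX]  L3: P0=M P1=I P2=I  mem[L3]=80
4. P0: store L0 := 75  bus=[BusRdX]  L0: P0=M P1=I P2=I  mem[L0]=10
5. P2: load  L3  bus=[BusRd,Flush]  L3: P0=S P1=I P2=S  mem[L3]=36
6. P1: load  L0  bus=[BusRd,Flush]  L0: P0=S P1=S P2=I  mem[L0]=75
7. P0: load  L3  bus=[-]  L3: P0=S P1=I P2=S  mem[L3]=36
8. P1: load  L4  bus=[BusRd,Flush]  L4: P0=I P1=S P2=S  mem[L4]=39
9. P1: store L4 := 22  bus=[BusUpgr]  L4: P0=I P1=M P2=I  mem[L4]=39
10. P0: load  L0  bus=[-]  L0: P0=S P1=S P2=I  mem[L0]=75
11. P2: store L3 := 32  bus=[BusUpgr]  L3: P0=I P1=I P2=M  mem[L3]=36
12. P0: load  L0  bus=[-]  L0: P0=S P1=S P2=I  mem[L0]=75

bus = BusRd,Flush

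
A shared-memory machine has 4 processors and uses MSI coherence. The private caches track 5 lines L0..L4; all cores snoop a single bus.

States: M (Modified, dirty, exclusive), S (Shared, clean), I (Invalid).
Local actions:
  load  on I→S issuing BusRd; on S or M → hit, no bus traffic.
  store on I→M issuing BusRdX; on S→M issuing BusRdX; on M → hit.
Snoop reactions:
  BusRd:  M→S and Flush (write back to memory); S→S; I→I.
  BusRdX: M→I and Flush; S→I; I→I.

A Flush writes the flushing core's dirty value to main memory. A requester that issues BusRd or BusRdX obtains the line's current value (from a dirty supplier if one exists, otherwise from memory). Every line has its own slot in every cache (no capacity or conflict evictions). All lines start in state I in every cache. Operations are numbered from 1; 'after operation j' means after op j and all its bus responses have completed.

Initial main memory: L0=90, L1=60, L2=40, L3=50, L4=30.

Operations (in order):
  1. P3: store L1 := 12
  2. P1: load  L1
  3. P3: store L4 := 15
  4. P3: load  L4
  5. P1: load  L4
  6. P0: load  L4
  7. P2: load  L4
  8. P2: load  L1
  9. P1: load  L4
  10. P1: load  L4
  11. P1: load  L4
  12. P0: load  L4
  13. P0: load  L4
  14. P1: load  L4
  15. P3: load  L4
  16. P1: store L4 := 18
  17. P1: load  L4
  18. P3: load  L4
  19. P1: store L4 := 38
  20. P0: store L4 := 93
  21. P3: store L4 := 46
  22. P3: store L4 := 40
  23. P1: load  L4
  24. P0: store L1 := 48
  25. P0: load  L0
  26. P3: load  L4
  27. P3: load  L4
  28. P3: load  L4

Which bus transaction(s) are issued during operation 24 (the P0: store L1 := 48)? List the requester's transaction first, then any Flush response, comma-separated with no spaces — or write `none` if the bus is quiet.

[1] P3: store L1 := 12 | P0:I, P1:I, P2:I, P3:M(12) | bus: BusRdX
[2] P1: load  L1 | P0:I, P1:S(12), P2:I, P3:S(12) | bus: BusRd,Flush
[3] P3: store L4 := 15 | P0:I, P1:I, P2:I, P3:M(15) | bus: BusRdX
[4] P3: load  L4 | P0:I, P1:I, P2:I, P3:M(15) | bus: none
[5] P1: load  L4 | P0:I, P1:S(15), P2:I, P3:S(15) | bus: BusRd,Flush
[6] P0: load  L4 | P0:S(15), P1:S(15), P2:I, P3:S(15) | bus: BusRd
[7] P2: load  L4 | P0:S(15), P1:S(15), P2:S(15), P3:S(15) | bus: BusRd
[8] P2: load  L1 | P0:I, P1:S(12), P2:S(12), P3:S(12) | bus: BusRd
[9] P1: load  L4 | P0:S(15), P1:S(15), P2:S(15), P3:S(15) | bus: none
[10] P1: load  L4 | P0:S(15), P1:S(15), P2:S(15), P3:S(15) | bus: none
[11] P1: load  L4 | P0:S(15), P1:S(15), P2:S(15), P3:S(15) | bus: none
[12] P0: load  L4 | P0:S(15), P1:S(15), P2:S(15), P3:S(15) | bus: none
[13] P0: load  L4 | P0:S(15), P1:S(15), P2:S(15), P3:S(15) | bus: none
[14] P1: load  L4 | P0:S(15), P1:S(15), P2:S(15), P3:S(15) | bus: none
[15] P3: load  L4 | P0:S(15), P1:S(15), P2:S(15), P3:S(15) | bus: none
[16] P1: store L4 := 18 | P0:I, P1:M(18), P2:I, P3:I | bus: BusRdX
[17] P1: load  L4 | P0:I, P1:M(18), P2:I, P3:I | bus: none
[18] P3: load  L4 | P0:I, P1:S(18), P2:I, P3:S(18) | bus: BusRd,Flush
[19] P1: store L4 := 38 | P0:I, P1:M(38), P2:I, P3:I | bus: BusRdX
[20] P0: store L4 := 93 | P0:M(93), P1:I, P2:I, P3:I | bus: BusRdX,Flush
[21] P3: store L4 := 46 | P0:I, P1:I, P2:I, P3:M(46) | bus: BusRdX,Flush
[22] P3: store L4 := 40 | P0:I, P1:I, P2:I, P3:M(40) | bus: none
[23] P1: load  L4 | P0:I, P1:S(40), P2:I, P3:S(40) | bus: BusRd,Flush
[24] P0: store L1 := 48 | P0:M(48), P1:I, P2:I, P3:I | bus: BusRdX
[25] P0: load  L0 | P0:S(90), P1:I, P2:I, P3:I | bus: BusRd
[26] P3: load  L4 | P0:I, P1:S(40), P2:I, P3:S(40) | bus: none
[27] P3: load  L4 | P0:I, P1:S(40), P2:I, P3:S(40) | bus: none
[28] P3: load  L4 | P0:I, P1:S(40), P2:I, P3:S(40) | bus: none

bus = BusRdX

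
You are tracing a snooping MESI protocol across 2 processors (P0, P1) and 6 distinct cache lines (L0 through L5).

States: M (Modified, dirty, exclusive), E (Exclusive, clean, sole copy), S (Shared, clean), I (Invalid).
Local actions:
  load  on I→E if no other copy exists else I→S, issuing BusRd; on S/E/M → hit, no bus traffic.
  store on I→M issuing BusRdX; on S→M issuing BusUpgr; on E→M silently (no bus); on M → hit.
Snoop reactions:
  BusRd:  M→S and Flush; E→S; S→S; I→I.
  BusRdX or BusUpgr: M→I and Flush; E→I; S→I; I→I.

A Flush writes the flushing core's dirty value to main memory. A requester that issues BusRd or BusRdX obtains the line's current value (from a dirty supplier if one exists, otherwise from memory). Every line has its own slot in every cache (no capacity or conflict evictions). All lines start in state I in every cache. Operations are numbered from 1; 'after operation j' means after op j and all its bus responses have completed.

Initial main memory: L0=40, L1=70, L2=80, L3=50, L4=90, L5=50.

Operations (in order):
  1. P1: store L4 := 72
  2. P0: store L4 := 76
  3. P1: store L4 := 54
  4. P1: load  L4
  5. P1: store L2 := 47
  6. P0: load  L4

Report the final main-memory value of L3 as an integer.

step 1: P1: store L4 := 72  ⟶  IM  (L4)  txn=BusRdX  M[L4]=90
step 2: P0: store L4 := 76  ⟶  MI  (L4)  txn=BusRdX+Flush  M[L4]=72
step 3: P1: store L4 := 54  ⟶  IM  (L4)  txn=BusRdX+Flush  M[L4]=76
step 4: P1: load  L4  ⟶  IM  (L4)  txn=∅  M[L4]=76
step 5: P1: store L2 := 47  ⟶  IM  (L2)  txn=BusRdX  M[L2]=80
step 6: P0: load  L4  ⟶  SS  (L4)  txn=BusRd+Flush  M[L4]=54

memory[L3] = 50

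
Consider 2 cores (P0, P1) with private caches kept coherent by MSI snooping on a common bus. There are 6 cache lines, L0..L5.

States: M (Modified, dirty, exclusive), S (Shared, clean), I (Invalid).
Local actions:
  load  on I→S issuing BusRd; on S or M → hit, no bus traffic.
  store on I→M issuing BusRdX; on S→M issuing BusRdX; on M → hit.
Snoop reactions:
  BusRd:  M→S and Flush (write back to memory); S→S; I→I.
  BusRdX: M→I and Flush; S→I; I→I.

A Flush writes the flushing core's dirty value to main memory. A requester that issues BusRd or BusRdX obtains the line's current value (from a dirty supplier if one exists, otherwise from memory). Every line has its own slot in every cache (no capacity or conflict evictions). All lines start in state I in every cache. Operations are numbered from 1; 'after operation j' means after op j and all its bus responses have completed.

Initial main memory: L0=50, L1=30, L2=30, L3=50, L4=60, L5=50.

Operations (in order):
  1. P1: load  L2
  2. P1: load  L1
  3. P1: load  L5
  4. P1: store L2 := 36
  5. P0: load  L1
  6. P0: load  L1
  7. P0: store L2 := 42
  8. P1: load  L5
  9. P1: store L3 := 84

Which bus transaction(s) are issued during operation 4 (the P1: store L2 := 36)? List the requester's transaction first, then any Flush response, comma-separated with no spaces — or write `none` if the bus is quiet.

  op1 P1: load  L2 → I/S on L2; bus BusRd; mem=30
  op2 P1: load  L1 → I/S on L1; bus BusRd; mem=30
  op3 P1: load  L5 → I/S on L5; bus BusRd; mem=50
  op4 P1: store L2 := 36 → I/M on L2; bus BusRdX; mem=30
  op5 P0: load  L1 → S/S on L1; bus BusRd; mem=30
  op6 P0: load  L1 → S/S on L1; bus (none); mem=30
  op7 P0: store L2 := 42 → M/I on L2; bus BusRdX Flush; mem=36
  op8 P1: load  L5 → I/S on L5; bus (none); mem=50
  op9 P1: store L3 := 84 → I/M on L3; bus BusRdX; mem=50

bus = BusRdX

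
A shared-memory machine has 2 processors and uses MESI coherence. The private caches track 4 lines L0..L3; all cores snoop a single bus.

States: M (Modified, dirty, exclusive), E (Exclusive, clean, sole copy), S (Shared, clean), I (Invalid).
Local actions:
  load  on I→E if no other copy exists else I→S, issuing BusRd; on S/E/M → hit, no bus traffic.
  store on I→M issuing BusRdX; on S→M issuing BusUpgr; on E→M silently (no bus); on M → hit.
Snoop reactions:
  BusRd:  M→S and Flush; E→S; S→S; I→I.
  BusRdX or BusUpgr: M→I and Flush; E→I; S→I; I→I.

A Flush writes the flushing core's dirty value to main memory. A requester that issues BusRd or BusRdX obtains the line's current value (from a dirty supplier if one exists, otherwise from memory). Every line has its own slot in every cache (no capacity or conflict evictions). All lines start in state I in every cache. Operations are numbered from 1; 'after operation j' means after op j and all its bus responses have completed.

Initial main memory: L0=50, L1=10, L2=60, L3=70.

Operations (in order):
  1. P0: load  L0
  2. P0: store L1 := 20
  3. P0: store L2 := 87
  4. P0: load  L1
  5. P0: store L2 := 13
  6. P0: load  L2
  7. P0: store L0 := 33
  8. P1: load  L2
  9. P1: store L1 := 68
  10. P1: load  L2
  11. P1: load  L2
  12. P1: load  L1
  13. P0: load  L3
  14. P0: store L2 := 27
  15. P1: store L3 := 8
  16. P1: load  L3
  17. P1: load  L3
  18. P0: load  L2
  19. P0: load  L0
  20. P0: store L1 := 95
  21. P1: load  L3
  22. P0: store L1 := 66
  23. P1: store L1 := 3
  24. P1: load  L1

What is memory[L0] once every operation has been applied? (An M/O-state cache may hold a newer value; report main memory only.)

  op1 P0: load  L0 → E/I on L0; bus BusRd; mem=50
  op2 P0: store L1 := 20 → M/I on L1; bus BusRdX; mem=10
  op3 P0: store L2 := 87 → M/I on L2; bus BusRdX; mem=60
  op4 P0: load  L1 → M/I on L1; bus (none); mem=10
  op5 P0: store L2 := 13 → M/I on L2; bus (none); mem=60
  op6 P0: load  L2 → M/I on L2; bus (none); mem=60
  op7 P0: store L0 := 33 → M/I on L0; bus (none); mem=50
  op8 P1: load  L2 → S/S on L2; bus BusRd Flush; mem=13
  op9 P1: store L1 := 68 → I/M on L1; bus BusRdX Flush; mem=20
  op10 P1: load  L2 → S/S on L2; bus (none); mem=13
  op11 P1: load  L2 → S/S on L2; bus (none); mem=13
  op12 P1: load  L1 → I/M on L1; bus (none); mem=20
  op13 P0: load  L3 → E/I on L3; bus BusRd; mem=70
  op14 P0: store L2 := 27 → M/I on L2; bus BusUpgr; mem=13
  op15 P1: store L3 := 8 → I/M on L3; bus BusRdX; mem=70
  op16 P1: load  L3 → I/M on L3; bus (none); mem=70
  op17 P1: load  L3 → I/M on L3; bus (none); mem=70
  op18 P0: load  L2 → M/I on L2; bus (none); mem=13
  op19 P0: load  L0 → M/I on L0; bus (none); mem=50
  op20 P0: store L1 := 95 → M/I on L1; bus BusRdX Flush; mem=68
  op21 P1: load  L3 → I/M on L3; bus (none); mem=70
  op22 P0: store L1 := 66 → M/I on L1; bus (none); mem=68
  op23 P1: store L1 := 3 → I/M on L1; bus BusRdX Flush; mem=66
  op24 P1: load  L1 → I/M on L1; bus (none); mem=66

memory[L0] = 50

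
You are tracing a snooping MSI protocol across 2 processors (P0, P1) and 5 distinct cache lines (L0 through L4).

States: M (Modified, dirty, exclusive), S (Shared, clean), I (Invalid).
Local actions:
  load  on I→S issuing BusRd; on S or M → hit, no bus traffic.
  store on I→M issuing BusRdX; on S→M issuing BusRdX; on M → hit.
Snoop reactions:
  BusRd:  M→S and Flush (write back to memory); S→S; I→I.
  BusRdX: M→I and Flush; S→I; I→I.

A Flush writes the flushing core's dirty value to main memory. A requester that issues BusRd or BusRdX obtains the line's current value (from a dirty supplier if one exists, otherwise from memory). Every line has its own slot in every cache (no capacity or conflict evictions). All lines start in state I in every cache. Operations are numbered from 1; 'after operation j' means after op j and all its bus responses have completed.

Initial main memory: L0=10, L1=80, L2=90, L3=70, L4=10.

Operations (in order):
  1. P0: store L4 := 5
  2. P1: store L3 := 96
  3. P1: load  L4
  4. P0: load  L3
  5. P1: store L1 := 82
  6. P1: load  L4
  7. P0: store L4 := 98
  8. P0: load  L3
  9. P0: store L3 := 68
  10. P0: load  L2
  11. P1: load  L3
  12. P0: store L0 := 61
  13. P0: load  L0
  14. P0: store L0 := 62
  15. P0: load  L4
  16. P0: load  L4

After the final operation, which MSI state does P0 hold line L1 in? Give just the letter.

step 1: P0: store L4 := 5  ⟶  MI  (L4)  txn=BusRdX  M[L4]=10
step 2: P1: store L3 := 96  ⟶  IM  (L3)  txn=BusRdX  M[L3]=70
step 3: P1: load  L4  ⟶  SS  (L4)  txn=BusRd+Flush  M[L4]=5
step 4: P0: load  L3  ⟶  SS  (L3)  txn=BusRd+Flush  M[L3]=96
step 5: P1: store L1 := 82  ⟶  IM  (L1)  txn=BusRdX  M[L1]=80
step 6: P1: load  L4  ⟶  SS  (L4)  txn=∅  M[L4]=5
step 7: P0: store L4 := 98  ⟶  MI  (L4)  txn=BusRdX  M[L4]=5
step 8: P0: load  L3  ⟶  SS  (L3)  txn=∅  M[L3]=96
step 9: P0: store L3 := 68  ⟶  MI  (L3)  txn=BusRdX  M[L3]=96
step 10: P0: load  L2  ⟶  SI  (L2)  txn=BusRd  M[L2]=90
step 11: P1: load  L3  ⟶  SS  (L3)  txn=BusRd+Flush  M[L3]=68
step 12: P0: store L0 := 61  ⟶  MI  (L0)  txn=BusRdX  M[L0]=10
step 13: P0: load  L0  ⟶  MI  (L0)  txn=∅  M[L0]=10
step 14: P0: store L0 := 62  ⟶  MI  (L0)  txn=∅  M[L0]=10
step 15: P0: load  L4  ⟶  MI  (L4)  txn=∅  M[L4]=5
step 16: P0: load  L4  ⟶  MI  (L4)  txn=∅  M[L4]=5

state = I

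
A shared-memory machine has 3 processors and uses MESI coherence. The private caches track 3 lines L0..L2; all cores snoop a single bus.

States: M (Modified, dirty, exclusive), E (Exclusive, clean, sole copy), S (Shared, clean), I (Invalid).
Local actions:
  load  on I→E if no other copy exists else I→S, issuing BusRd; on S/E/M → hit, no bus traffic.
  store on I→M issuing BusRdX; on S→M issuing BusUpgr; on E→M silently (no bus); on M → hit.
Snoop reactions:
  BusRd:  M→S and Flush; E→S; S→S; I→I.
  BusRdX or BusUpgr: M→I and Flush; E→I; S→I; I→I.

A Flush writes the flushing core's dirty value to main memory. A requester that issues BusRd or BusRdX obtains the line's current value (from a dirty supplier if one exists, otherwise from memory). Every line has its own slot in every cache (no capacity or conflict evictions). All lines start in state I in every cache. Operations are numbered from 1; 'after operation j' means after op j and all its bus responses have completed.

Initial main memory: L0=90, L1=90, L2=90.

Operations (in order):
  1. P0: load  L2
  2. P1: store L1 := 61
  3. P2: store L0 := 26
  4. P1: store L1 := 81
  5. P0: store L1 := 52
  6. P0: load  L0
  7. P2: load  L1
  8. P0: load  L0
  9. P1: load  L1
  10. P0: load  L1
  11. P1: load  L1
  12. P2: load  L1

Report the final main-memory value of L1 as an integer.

memory[L1] = 52

step 1: P0: load  L2  ⟶  EII  (L2)  txn=BusRd  M[L2]=90
step 2: P1: store L1 := 61  ⟶  IMI  (L1)  txn=BusRdX  M[L1]=90
step 3: P2: store L0 := 26  ⟶  IIM  (L0)  txn=BusRdX  M[L0]=90
step 4: P1: store L1 := 81  ⟶  IMI  (L1)  txn=∅  M[L1]=90
step 5: P0: store L1 := 52  ⟶  MII  (L1)  txn=BusRdX+Flush  M[L1]=81
step 6: P0: load  L0  ⟶  SIS  (L0)  txn=BusRd+Flush  M[L0]=26
step 7: P2: load  L1  ⟶  SIS  (L1)  txn=BusRd+Flush  M[L1]=52
step 8: P0: load  L0  ⟶  SIS  (L0)  txn=∅  M[L0]=26
step 9: P1: load  L1  ⟶  SSS  (L1)  txn=BusRd  M[L1]=52
step 10: P0: load  L1  ⟶  SSS  (L1)  txn=∅  M[L1]=52
step 11: P1: load  L1  ⟶  SSS  (L1)  txn=∅  M[L1]=52
step 12: P2: load  L1  ⟶  SSS  (L1)  txn=∅  M[L1]=52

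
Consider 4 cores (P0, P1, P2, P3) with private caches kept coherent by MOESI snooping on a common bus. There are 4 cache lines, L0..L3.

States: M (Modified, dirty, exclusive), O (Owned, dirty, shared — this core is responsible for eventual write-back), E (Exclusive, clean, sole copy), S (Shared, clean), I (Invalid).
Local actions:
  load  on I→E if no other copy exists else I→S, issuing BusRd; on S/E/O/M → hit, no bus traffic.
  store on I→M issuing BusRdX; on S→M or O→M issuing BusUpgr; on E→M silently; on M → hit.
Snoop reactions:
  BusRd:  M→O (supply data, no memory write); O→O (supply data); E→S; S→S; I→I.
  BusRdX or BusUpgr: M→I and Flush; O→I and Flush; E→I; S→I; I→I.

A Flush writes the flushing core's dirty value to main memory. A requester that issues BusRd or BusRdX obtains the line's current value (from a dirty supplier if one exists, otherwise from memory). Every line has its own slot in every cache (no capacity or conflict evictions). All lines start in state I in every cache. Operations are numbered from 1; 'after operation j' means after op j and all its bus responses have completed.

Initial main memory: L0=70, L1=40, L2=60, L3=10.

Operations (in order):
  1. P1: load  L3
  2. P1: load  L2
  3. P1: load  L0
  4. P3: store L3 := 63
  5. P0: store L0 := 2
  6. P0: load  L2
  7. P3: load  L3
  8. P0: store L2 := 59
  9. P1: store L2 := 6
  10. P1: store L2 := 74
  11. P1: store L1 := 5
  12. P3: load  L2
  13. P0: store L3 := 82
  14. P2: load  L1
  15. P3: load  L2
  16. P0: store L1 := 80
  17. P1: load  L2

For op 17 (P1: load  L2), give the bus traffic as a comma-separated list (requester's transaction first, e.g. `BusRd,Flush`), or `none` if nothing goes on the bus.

bus = none

  op1 P1: load  L3 → I/E/I/I on L3; bus BusRd; mem=10
  op2 P1: load  L2 → I/E/I/I on L2; bus BusRd; mem=60
  op3 P1: load  L0 → I/E/I/I on L0; bus BusRd; mem=70
  op4 P3: store L3 := 63 → I/I/I/M on L3; bus BusRdX; mem=10
  op5 P0: store L0 := 2 → M/I/I/I on L0; bus BusRdX; mem=70
  op6 P0: load  L2 → S/S/I/I on L2; bus BusRd; mem=60
  op7 P3: load  L3 → I/I/I/M on L3; bus (none); mem=10
  op8 P0: store L2 := 59 → M/I/I/I on L2; bus BusUpgr; mem=60
  op9 P1: store L2 := 6 → I/M/I/I on L2; bus BusRdX Flush; mem=59
  op10 P1: store L2 := 74 → I/M/I/I on L2; bus (none); mem=59
  op11 P1: store L1 := 5 → I/M/I/I on L1; bus BusRdX; mem=40
  op12 P3: load  L2 → I/O/I/S on L2; bus BusRd; mem=59
  op13 P0: store L3 := 82 → M/I/I/I on L3; bus BusRdX Flush; mem=63
  op14 P2: load  L1 → I/O/S/I on L1; bus BusRd; mem=40
  op15 P3: load  L2 → I/O/I/S on L2; bus (none); mem=59
  op16 P0: store L1 := 80 → M/I/I/I on L1; bus BusRdX Flush; mem=5
  op17 P1: load  L2 → I/O/I/S on L2; bus (none); mem=59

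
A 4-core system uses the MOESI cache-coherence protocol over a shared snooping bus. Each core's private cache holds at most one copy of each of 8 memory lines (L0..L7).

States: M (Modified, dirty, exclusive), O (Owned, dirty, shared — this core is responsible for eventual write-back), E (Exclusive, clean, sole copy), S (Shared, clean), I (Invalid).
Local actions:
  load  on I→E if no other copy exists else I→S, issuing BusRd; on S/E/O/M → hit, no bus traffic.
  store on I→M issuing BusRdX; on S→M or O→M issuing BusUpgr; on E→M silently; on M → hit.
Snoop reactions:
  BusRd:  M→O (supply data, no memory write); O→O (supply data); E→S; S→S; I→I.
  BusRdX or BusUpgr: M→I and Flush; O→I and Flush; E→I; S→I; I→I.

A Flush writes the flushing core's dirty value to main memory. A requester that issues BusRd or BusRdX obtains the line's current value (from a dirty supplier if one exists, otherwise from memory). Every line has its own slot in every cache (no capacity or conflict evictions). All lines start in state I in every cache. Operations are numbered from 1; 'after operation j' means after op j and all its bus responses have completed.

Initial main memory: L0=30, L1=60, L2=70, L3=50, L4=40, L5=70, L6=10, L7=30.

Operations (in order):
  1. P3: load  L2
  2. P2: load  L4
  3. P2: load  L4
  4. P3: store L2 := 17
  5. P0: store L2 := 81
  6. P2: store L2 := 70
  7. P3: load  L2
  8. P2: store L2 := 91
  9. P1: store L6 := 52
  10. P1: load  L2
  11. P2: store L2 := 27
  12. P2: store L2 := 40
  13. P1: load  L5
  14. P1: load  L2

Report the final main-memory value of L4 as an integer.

memory[L4] = 40

1. P3: load  L2  bus=[BusRd]  L2: P0=I P1=I P2=I P3=E  mem[L2]=70
2. P2: load  L4  bus=[BusRd]  L4: P0=I P1=I P2=E P3=I  mem[L4]=40
3. P2: load  L4  bus=[-]  L4: P0=I P1=I P2=E P3=I  mem[L4]=40
4. P3: store L2 := 17  bus=[-]  L2: P0=I P1=I P2=I P3=M  mem[L2]=70
5. P0: store L2 := 81  bus=[BusRdX,Flush]  L2: P0=M P1=I P2=I P3=I  mem[L2]=17
6. P2: store L2 := 70  bus=[BusRdX,Flush]  L2: P0=I P1=I P2=M P3=I  mem[L2]=81
7. P3: load  L2  bus=[BusRd]  L2: P0=I P1=I P2=O P3=S  mem[L2]=81
8. P2: store L2 := 91  bus=[BusUpgr]  L2: P0=I P1=I P2=M P3=I  mem[L2]=81
9. P1: store L6 := 52  bus=[BusRdX]  L6: P0=I P1=M P2=I P3=I  mem[L6]=10
10. P1: load  L2  bus=[BusRd]  L2: P0=I P1=S P2=O P3=I  mem[L2]=81
11. P2: store L2 := 27  bus=[BusUpgr]  L2: P0=I P1=I P2=M P3=I  mem[L2]=81
12. P2: store L2 := 40  bus=[-]  L2: P0=I P1=I P2=M P3=I  mem[L2]=81
13. P1: load  L5  bus=[BusRd]  L5: P0=I P1=E P2=I P3=I  mem[L5]=70
14. P1: load  L2  bus=[BusRd]  L2: P0=I P1=S P2=O P3=I  mem[L2]=81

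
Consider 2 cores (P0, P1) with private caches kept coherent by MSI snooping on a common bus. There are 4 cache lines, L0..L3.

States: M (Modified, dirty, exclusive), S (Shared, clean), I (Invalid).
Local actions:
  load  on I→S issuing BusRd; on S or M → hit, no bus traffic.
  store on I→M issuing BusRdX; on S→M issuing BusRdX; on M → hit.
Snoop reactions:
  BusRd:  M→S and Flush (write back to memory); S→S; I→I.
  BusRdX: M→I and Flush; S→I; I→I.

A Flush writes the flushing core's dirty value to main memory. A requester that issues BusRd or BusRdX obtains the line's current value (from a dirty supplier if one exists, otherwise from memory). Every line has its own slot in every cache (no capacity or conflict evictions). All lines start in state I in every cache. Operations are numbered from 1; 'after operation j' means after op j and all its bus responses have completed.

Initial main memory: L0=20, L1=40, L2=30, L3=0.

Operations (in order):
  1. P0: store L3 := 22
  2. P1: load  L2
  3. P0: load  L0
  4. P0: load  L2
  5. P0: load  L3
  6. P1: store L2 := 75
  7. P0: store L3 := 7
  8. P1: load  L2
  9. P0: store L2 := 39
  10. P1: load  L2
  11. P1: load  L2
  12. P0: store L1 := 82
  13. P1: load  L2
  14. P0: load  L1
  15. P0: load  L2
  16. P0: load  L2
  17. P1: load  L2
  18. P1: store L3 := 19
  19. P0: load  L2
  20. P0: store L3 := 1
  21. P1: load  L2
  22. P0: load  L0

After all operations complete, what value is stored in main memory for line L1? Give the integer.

1. P0: store L3 := 22  bus=[BusRdX]  L3: P0=M P1=I  mem[L3]=0
2. P1: load  L2  bus=[BusRd]  L2: P0=I P1=S  mem[L2]=30
3. P0: load  L0  bus=[BusRd]  L0: P0=S P1=I  mem[L0]=20
4. P0: load  L2  bus=[BusRd]  L2: P0=S P1=S  mem[L2]=30
5. P0: load  L3  bus=[-]  L3: P0=M P1=I  mem[L3]=0
6. P1: store L2 := 75  bus=[BusRdX]  L2: P0=I P1=M  mem[L2]=30
7. P0: store L3 := 7  bus=[-]  L3: P0=M P1=I  mem[L3]=0
8. P1: load  L2  bus=[-]  L2: P0=I P1=M  mem[L2]=30
9. P0: store L2 := 39  bus=[BusRdX,Flush]  L2: P0=M P1=I  mem[L2]=75
10. P1: load  L2  bus=[BusRd,Flush]  L2: P0=S P1=S  mem[L2]=39
11. P1: load  L2  bus=[-]  L2: P0=S P1=S  mem[L2]=39
12. P0: store L1 := 82  bus=[BusRdX]  L1: P0=M P1=I  mem[L1]=40
13. P1: load  L2  bus=[-]  L2: P0=S P1=S  mem[L2]=39
14. P0: load  L1  bus=[-]  L1: P0=M P1=I  mem[L1]=40
15. P0: load  L2  bus=[-]  L2: P0=S P1=S  mem[L2]=39
16. P0: load  L2  bus=[-]  L2: P0=S P1=S  mem[L2]=39
17. P1: load  L2  bus=[-]  L2: P0=S P1=S  mem[L2]=39
18. P1: store L3 := 19  bus=[BusRdX,Flush]  L3: P0=I P1=M  mem[L3]=7
19. P0: load  L2  bus=[-]  L2: P0=S P1=S  mem[L2]=39
20. P0: store L3 := 1  bus=[BusRdX,Flush]  L3: P0=M P1=I  mem[L3]=19
21. P1: load  L2  bus=[-]  L2: P0=S P1=S  mem[L2]=39
22. P0: load  L0  bus=[-]  L0: P0=S P1=I  mem[L0]=20

memory[L1] = 40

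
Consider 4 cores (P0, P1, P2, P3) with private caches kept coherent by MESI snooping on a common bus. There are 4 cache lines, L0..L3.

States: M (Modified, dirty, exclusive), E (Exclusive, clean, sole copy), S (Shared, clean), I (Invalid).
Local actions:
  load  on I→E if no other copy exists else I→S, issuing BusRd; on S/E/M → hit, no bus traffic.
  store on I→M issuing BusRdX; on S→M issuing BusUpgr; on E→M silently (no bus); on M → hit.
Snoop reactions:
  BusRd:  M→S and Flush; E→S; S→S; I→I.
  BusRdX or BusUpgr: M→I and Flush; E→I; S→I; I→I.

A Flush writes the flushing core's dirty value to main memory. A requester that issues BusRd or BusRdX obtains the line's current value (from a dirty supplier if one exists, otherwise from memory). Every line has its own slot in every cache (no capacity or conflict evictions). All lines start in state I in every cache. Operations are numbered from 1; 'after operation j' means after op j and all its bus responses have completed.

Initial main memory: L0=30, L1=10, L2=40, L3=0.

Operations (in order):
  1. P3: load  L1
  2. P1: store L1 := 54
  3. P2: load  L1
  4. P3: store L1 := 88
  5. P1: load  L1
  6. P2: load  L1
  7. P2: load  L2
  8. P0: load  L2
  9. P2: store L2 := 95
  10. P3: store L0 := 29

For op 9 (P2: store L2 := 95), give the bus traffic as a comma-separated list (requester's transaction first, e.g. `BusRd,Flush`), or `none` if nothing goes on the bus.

  op1 P3: load  L1 → I/I/I/E on L1; bus BusRd; mem=10
  op2 P1: store L1 := 54 → I/M/I/I on L1; bus BusRdX; mem=10
  op3 P2: load  L1 → I/S/S/I on L1; bus BusRd Flush; mem=54
  op4 P3: store L1 := 88 → I/I/I/M on L1; bus BusRdX; mem=54
  op5 P1: load  L1 → I/S/I/S on L1; bus BusRd Flush; mem=88
  op6 P2: load  L1 → I/S/S/S on L1; bus BusRd; mem=88
  op7 P2: load  L2 → I/I/E/I on L2; bus BusRd; mem=40
  op8 P0: load  L2 → S/I/S/I on L2; bus BusRd; mem=40
  op9 P2: store L2 := 95 → I/I/M/I on L2; bus BusUpgr; mem=40
  op10 P3: store L0 := 29 → I/I/I/M on L0; bus BusRdX; mem=30

bus = BusUpgr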